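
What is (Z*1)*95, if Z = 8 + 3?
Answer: 1045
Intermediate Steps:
Z = 11
(Z*1)*95 = (11*1)*95 = 11*95 = 1045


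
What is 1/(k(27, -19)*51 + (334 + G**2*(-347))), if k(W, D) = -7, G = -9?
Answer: -1/28130 ≈ -3.5549e-5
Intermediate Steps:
1/(k(27, -19)*51 + (334 + G**2*(-347))) = 1/(-7*51 + (334 + (-9)**2*(-347))) = 1/(-357 + (334 + 81*(-347))) = 1/(-357 + (334 - 28107)) = 1/(-357 - 27773) = 1/(-28130) = -1/28130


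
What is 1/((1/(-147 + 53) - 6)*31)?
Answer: -94/17515 ≈ -0.0053668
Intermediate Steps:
1/((1/(-147 + 53) - 6)*31) = 1/((1/(-94) - 6)*31) = 1/((-1/94 - 6)*31) = 1/(-565/94*31) = 1/(-17515/94) = -94/17515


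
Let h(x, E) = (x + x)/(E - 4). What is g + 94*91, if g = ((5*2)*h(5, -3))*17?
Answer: 58178/7 ≈ 8311.1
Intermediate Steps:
h(x, E) = 2*x/(-4 + E) (h(x, E) = (2*x)/(-4 + E) = 2*x/(-4 + E))
g = -1700/7 (g = ((5*2)*(2*5/(-4 - 3)))*17 = (10*(2*5/(-7)))*17 = (10*(2*5*(-⅐)))*17 = (10*(-10/7))*17 = -100/7*17 = -1700/7 ≈ -242.86)
g + 94*91 = -1700/7 + 94*91 = -1700/7 + 8554 = 58178/7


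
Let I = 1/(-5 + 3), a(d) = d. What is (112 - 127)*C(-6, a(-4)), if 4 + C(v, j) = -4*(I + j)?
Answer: -210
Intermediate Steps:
I = -½ (I = 1/(-2) = -½ ≈ -0.50000)
C(v, j) = -2 - 4*j (C(v, j) = -4 - 4*(-½ + j) = -4 + (2 - 4*j) = -2 - 4*j)
(112 - 127)*C(-6, a(-4)) = (112 - 127)*(-2 - 4*(-4)) = -15*(-2 + 16) = -15*14 = -210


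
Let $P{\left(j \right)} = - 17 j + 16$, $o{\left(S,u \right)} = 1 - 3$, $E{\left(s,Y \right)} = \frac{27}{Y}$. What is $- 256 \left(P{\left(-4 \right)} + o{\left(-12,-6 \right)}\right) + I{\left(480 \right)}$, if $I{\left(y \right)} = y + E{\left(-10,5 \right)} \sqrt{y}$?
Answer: $-20512 + \frac{108 \sqrt{30}}{5} \approx -20394.0$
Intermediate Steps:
$o{\left(S,u \right)} = -2$ ($o{\left(S,u \right)} = 1 - 3 = -2$)
$P{\left(j \right)} = 16 - 17 j$
$I{\left(y \right)} = y + \frac{27 \sqrt{y}}{5}$ ($I{\left(y \right)} = y + \frac{27}{5} \sqrt{y} = y + 27 \cdot \frac{1}{5} \sqrt{y} = y + \frac{27 \sqrt{y}}{5}$)
$- 256 \left(P{\left(-4 \right)} + o{\left(-12,-6 \right)}\right) + I{\left(480 \right)} = - 256 \left(\left(16 - -68\right) - 2\right) + \left(480 + \frac{27 \sqrt{480}}{5}\right) = - 256 \left(\left(16 + 68\right) - 2\right) + \left(480 + \frac{27 \cdot 4 \sqrt{30}}{5}\right) = - 256 \left(84 - 2\right) + \left(480 + \frac{108 \sqrt{30}}{5}\right) = \left(-256\right) 82 + \left(480 + \frac{108 \sqrt{30}}{5}\right) = -20992 + \left(480 + \frac{108 \sqrt{30}}{5}\right) = -20512 + \frac{108 \sqrt{30}}{5}$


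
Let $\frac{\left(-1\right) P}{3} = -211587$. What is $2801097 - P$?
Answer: $2166336$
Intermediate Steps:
$P = 634761$ ($P = \left(-3\right) \left(-211587\right) = 634761$)
$2801097 - P = 2801097 - 634761 = 2166336$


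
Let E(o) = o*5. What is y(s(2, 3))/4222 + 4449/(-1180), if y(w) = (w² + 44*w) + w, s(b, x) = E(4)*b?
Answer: -7385839/2490980 ≈ -2.9650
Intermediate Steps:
E(o) = 5*o
s(b, x) = 20*b (s(b, x) = (5*4)*b = 20*b)
y(w) = w² + 45*w
y(s(2, 3))/4222 + 4449/(-1180) = ((20*2)*(45 + 20*2))/4222 + 4449/(-1180) = (40*(45 + 40))*(1/4222) + 4449*(-1/1180) = (40*85)*(1/4222) - 4449/1180 = 3400*(1/4222) - 4449/1180 = 1700/2111 - 4449/1180 = -7385839/2490980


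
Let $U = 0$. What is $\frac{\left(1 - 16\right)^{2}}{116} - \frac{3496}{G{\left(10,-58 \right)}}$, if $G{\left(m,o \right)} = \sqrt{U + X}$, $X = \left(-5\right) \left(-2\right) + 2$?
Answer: $\frac{225}{116} - \frac{1748 \sqrt{3}}{3} \approx -1007.3$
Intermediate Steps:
$X = 12$ ($X = 10 + 2 = 12$)
$G{\left(m,o \right)} = 2 \sqrt{3}$ ($G{\left(m,o \right)} = \sqrt{0 + 12} = \sqrt{12} = 2 \sqrt{3}$)
$\frac{\left(1 - 16\right)^{2}}{116} - \frac{3496}{G{\left(10,-58 \right)}} = \frac{\left(1 - 16\right)^{2}}{116} - \frac{3496}{2 \sqrt{3}} = \left(-15\right)^{2} \cdot \frac{1}{116} - 3496 \frac{\sqrt{3}}{6} = 225 \cdot \frac{1}{116} - \frac{1748 \sqrt{3}}{3} = \frac{225}{116} - \frac{1748 \sqrt{3}}{3}$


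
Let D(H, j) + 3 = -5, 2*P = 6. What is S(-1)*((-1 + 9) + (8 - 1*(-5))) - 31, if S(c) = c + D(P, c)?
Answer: -220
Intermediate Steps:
P = 3 (P = (½)*6 = 3)
D(H, j) = -8 (D(H, j) = -3 - 5 = -8)
S(c) = -8 + c (S(c) = c - 8 = -8 + c)
S(-1)*((-1 + 9) + (8 - 1*(-5))) - 31 = (-8 - 1)*((-1 + 9) + (8 - 1*(-5))) - 31 = -9*(8 + (8 + 5)) - 31 = -9*(8 + 13) - 31 = -9*21 - 31 = -189 - 31 = -220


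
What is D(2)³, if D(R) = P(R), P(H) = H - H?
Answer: 0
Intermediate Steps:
P(H) = 0
D(R) = 0
D(2)³ = 0³ = 0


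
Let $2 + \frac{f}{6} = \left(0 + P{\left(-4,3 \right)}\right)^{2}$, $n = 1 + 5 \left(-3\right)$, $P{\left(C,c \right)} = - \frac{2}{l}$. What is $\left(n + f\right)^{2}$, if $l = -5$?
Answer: $\frac{391876}{625} \approx 627.0$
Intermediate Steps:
$P{\left(C,c \right)} = \frac{2}{5}$ ($P{\left(C,c \right)} = - \frac{2}{-5} = \left(-2\right) \left(- \frac{1}{5}\right) = \frac{2}{5}$)
$n = -14$ ($n = 1 - 15 = -14$)
$f = - \frac{276}{25}$ ($f = -12 + 6 \left(0 + \frac{2}{5}\right)^{2} = -12 + 6 \left(\frac{2}{5}\right)^{2} = -12 + 6 \cdot \frac{4}{25} = -12 + \frac{24}{25} = - \frac{276}{25} \approx -11.04$)
$\left(n + f\right)^{2} = \left(-14 - \frac{276}{25}\right)^{2} = \left(- \frac{626}{25}\right)^{2} = \frac{391876}{625}$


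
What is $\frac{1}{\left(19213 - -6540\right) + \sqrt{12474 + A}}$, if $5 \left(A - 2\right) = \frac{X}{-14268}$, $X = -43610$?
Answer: $\frac{183721902}{4731301134061} - \frac{\sqrt{634984106430}}{4731301134061} \approx 3.8663 \cdot 10^{-5}$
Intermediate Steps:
$A = \frac{18629}{7134}$ ($A = 2 + \frac{\left(-43610\right) \frac{1}{-14268}}{5} = 2 + \frac{\left(-43610\right) \left(- \frac{1}{14268}\right)}{5} = 2 + \frac{1}{5} \cdot \frac{21805}{7134} = 2 + \frac{4361}{7134} = \frac{18629}{7134} \approx 2.6113$)
$\frac{1}{\left(19213 - -6540\right) + \sqrt{12474 + A}} = \frac{1}{\left(19213 - -6540\right) + \sqrt{12474 + \frac{18629}{7134}}} = \frac{1}{\left(19213 + 6540\right) + \sqrt{\frac{89008145}{7134}}} = \frac{1}{25753 + \frac{\sqrt{634984106430}}{7134}}$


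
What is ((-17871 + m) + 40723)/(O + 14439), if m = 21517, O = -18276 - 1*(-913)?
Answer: -44369/2924 ≈ -15.174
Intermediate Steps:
O = -17363 (O = -18276 + 913 = -17363)
((-17871 + m) + 40723)/(O + 14439) = ((-17871 + 21517) + 40723)/(-17363 + 14439) = (3646 + 40723)/(-2924) = 44369*(-1/2924) = -44369/2924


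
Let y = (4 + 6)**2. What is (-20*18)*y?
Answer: -36000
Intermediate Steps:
y = 100 (y = 10**2 = 100)
(-20*18)*y = -20*18*100 = -360*100 = -36000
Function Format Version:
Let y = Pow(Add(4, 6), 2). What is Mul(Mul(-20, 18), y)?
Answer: -36000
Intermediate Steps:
y = 100 (y = Pow(10, 2) = 100)
Mul(Mul(-20, 18), y) = Mul(Mul(-20, 18), 100) = Mul(-360, 100) = -36000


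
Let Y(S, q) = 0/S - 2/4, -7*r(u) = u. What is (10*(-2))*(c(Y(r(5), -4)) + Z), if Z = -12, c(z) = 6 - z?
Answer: 110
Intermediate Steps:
r(u) = -u/7
Y(S, q) = -½ (Y(S, q) = 0 - 2*¼ = 0 - ½ = -½)
(10*(-2))*(c(Y(r(5), -4)) + Z) = (10*(-2))*((6 - 1*(-½)) - 12) = -20*((6 + ½) - 12) = -20*(13/2 - 12) = -20*(-11/2) = 110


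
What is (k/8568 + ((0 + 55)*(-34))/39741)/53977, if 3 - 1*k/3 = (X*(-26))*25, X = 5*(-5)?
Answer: -2818237/26521235832 ≈ -0.00010626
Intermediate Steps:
X = -25
k = -48741 (k = 9 - 3*(-25*(-26))*25 = 9 - 1950*25 = 9 - 3*16250 = 9 - 48750 = -48741)
(k/8568 + ((0 + 55)*(-34))/39741)/53977 = (-48741/8568 + ((0 + 55)*(-34))/39741)/53977 = (-48741*1/8568 + (55*(-34))*(1/39741))*(1/53977) = (-2321/408 - 1870*1/39741)*(1/53977) = (-2321/408 - 1870/39741)*(1/53977) = -31000607/5404776*1/53977 = -2818237/26521235832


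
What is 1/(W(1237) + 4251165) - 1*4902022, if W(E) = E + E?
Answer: -20851431958057/4253639 ≈ -4.9020e+6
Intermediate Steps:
W(E) = 2*E
1/(W(1237) + 4251165) - 1*4902022 = 1/(2*1237 + 4251165) - 1*4902022 = 1/(2474 + 4251165) - 4902022 = 1/4253639 - 4902022 = -20851431958057/4253639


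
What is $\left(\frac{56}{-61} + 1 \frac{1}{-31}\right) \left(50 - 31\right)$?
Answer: $- \frac{34143}{1891} \approx -18.056$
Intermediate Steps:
$\left(\frac{56}{-61} + 1 \frac{1}{-31}\right) \left(50 - 31\right) = \left(56 \left(- \frac{1}{61}\right) + 1 \left(- \frac{1}{31}\right)\right) 19 = \left(- \frac{56}{61} - \frac{1}{31}\right) 19 = \left(- \frac{1797}{1891}\right) 19 = - \frac{34143}{1891}$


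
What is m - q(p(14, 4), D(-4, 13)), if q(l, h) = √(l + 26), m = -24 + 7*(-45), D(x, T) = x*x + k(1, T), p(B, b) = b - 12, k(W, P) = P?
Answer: -339 - 3*√2 ≈ -343.24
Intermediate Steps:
p(B, b) = -12 + b
D(x, T) = T + x² (D(x, T) = x*x + T = x² + T = T + x²)
m = -339 (m = -24 - 315 = -339)
q(l, h) = √(26 + l)
m - q(p(14, 4), D(-4, 13)) = -339 - √(26 + (-12 + 4)) = -339 - √(26 - 8) = -339 - √18 = -339 - 3*√2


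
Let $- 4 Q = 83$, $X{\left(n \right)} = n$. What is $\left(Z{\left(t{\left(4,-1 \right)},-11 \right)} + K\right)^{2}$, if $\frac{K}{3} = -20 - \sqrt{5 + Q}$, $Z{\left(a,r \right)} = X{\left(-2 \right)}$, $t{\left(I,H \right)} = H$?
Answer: $\frac{14809}{4} + 558 i \sqrt{7} \approx 3702.3 + 1476.3 i$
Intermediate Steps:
$Q = - \frac{83}{4}$ ($Q = \left(- \frac{1}{4}\right) 83 = - \frac{83}{4} \approx -20.75$)
$Z{\left(a,r \right)} = -2$
$K = -60 - \frac{9 i \sqrt{7}}{2}$ ($K = 3 \left(-20 - \sqrt{5 - \frac{83}{4}}\right) = 3 \left(-20 - \sqrt{- \frac{63}{4}}\right) = 3 \left(-20 - \frac{3 i \sqrt{7}}{2}\right) = -60 - \frac{9 i \sqrt{7}}{2} \approx -60.0 - 11.906 i$)
$\left(Z{\left(t{\left(4,-1 \right)},-11 \right)} + K\right)^{2} = \left(-2 - \left(60 + \frac{9 i \sqrt{7}}{2}\right)\right)^{2} = \left(-62 - \frac{9 i \sqrt{7}}{2}\right)^{2}$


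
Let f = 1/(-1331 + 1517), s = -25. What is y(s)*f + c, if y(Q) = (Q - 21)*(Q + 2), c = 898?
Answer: 84043/93 ≈ 903.69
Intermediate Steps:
y(Q) = (-21 + Q)*(2 + Q)
f = 1/186 ≈ 0.0053763
y(s)*f + c = (-42 + (-25)**2 - 19*(-25))*(1/186) + 898 = (-42 + 625 + 475)*(1/186) + 898 = 1058*(1/186) + 898 = 529/93 + 898 = 84043/93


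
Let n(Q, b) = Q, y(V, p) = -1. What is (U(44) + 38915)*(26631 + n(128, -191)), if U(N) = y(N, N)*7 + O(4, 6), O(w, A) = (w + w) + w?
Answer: 1041460280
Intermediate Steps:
O(w, A) = 3*w (O(w, A) = 2*w + w = 3*w)
U(N) = 5 (U(N) = -1*7 + 3*4 = -7 + 12 = 5)
(U(44) + 38915)*(26631 + n(128, -191)) = (5 + 38915)*(26631 + 128) = 38920*26759 = 1041460280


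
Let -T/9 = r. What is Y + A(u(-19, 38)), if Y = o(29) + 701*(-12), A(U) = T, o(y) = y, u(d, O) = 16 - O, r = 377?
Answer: -11776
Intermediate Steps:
T = -3393 (T = -9*377 = -3393)
A(U) = -3393
Y = -8383 (Y = 29 + 701*(-12) = 29 - 8412 = -8383)
Y + A(u(-19, 38)) = -8383 - 3393 = -11776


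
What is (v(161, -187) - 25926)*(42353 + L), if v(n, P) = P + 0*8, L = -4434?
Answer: -990178847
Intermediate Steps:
v(n, P) = P (v(n, P) = P + 0 = P)
(v(161, -187) - 25926)*(42353 + L) = (-187 - 25926)*(42353 - 4434) = -26113*37919 = -990178847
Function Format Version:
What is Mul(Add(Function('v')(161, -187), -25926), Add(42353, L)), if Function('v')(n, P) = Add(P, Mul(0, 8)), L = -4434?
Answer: -990178847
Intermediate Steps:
Function('v')(n, P) = P (Function('v')(n, P) = Add(P, 0) = P)
Mul(Add(Function('v')(161, -187), -25926), Add(42353, L)) = Mul(Add(-187, -25926), Add(42353, -4434)) = Mul(-26113, 37919) = -990178847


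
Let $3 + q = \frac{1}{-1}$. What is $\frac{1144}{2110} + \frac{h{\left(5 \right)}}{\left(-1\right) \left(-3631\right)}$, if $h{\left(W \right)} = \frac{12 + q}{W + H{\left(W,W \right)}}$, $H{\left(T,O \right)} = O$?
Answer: $\frac{2077776}{3830705} \approx 0.5424$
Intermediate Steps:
$q = -4$ ($q = -3 + \frac{1}{-1} = -3 - 1 = -4$)
$h{\left(W \right)} = \frac{4}{W}$ ($h{\left(W \right)} = \frac{12 - 4}{W + W} = \frac{8}{2 W} = 8 \frac{1}{2 W} = \frac{4}{W}$)
$\frac{1144}{2110} + \frac{h{\left(5 \right)}}{\left(-1\right) \left(-3631\right)} = \frac{1144}{2110} + \frac{4 \cdot \frac{1}{5}}{\left(-1\right) \left(-3631\right)} = 1144 \cdot \frac{1}{2110} + \frac{4 \cdot \frac{1}{5}}{3631} = \frac{572}{1055} + \frac{4}{5} \cdot \frac{1}{3631} = \frac{572}{1055} + \frac{4}{18155} = \frac{2077776}{3830705}$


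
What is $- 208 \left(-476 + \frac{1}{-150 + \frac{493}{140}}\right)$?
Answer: $\frac{2030386176}{20507} \approx 99009.0$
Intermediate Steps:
$- 208 \left(-476 + \frac{1}{-150 + \frac{493}{140}}\right) = - 208 \left(-476 + \frac{1}{- \frac{20507}{140}}\right) = - 208 \left(-476 - \frac{140}{20507}\right) = \left(-208\right) \left(- \frac{9761472}{20507}\right) = \frac{2030386176}{20507}$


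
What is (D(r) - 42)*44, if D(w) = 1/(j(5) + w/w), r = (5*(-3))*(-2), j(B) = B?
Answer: -5522/3 ≈ -1840.7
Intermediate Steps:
r = 30 (r = -15*(-2) = 30)
D(w) = ⅙ (D(w) = 1/(5 + w/w) = 1/(5 + 1) = 1/6 = ⅙)
(D(r) - 42)*44 = (⅙ - 42)*44 = -251/6*44 = -5522/3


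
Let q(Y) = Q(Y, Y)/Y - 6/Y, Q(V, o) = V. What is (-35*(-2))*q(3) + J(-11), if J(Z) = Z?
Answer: -81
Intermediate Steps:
q(Y) = 1 - 6/Y (q(Y) = Y/Y - 6/Y = 1 - 6/Y)
(-35*(-2))*q(3) + J(-11) = (-35*(-2))*((-6 + 3)/3) - 11 = 70*((⅓)*(-3)) - 11 = 70*(-1) - 11 = -70 - 11 = -81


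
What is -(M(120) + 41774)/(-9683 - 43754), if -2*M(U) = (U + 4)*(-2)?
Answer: 41898/53437 ≈ 0.78406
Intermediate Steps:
M(U) = 4 + U (M(U) = -(U + 4)*(-2)/2 = -(4 + U)*(-2)/2 = -(-8 - 2*U)/2 = 4 + U)
-(M(120) + 41774)/(-9683 - 43754) = -((4 + 120) + 41774)/(-9683 - 43754) = -(124 + 41774)/(-53437) = -41898*(-1)/53437 = -1*(-41898/53437) = 41898/53437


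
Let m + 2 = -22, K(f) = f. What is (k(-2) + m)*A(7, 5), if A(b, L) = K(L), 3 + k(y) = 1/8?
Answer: -1075/8 ≈ -134.38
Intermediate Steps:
k(y) = -23/8 (k(y) = -3 + 1/8 = -23/8)
m = -24 (m = -2 - 22 = -24)
A(b, L) = L
(k(-2) + m)*A(7, 5) = (-23/8 - 24)*5 = -215/8*5 = -1075/8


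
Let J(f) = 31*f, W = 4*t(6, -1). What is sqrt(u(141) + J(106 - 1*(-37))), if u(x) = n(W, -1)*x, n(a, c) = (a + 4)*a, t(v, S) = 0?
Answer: sqrt(4433) ≈ 66.581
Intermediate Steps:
W = 0 (W = 4*0 = 0)
n(a, c) = a*(4 + a) (n(a, c) = (4 + a)*a = a*(4 + a))
u(x) = 0 (u(x) = (0*(4 + 0))*x = (0*4)*x = 0*x = 0)
sqrt(u(141) + J(106 - 1*(-37))) = sqrt(0 + 31*(106 - 1*(-37))) = sqrt(0 + 31*(106 + 37)) = sqrt(0 + 31*143) = sqrt(0 + 4433) = sqrt(4433)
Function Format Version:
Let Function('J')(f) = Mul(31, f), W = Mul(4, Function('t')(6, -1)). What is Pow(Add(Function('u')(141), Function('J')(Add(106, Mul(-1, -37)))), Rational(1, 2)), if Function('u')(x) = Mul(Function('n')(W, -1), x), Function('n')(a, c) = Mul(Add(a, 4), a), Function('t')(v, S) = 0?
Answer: Pow(4433, Rational(1, 2)) ≈ 66.581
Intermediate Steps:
W = 0 (W = Mul(4, 0) = 0)
Function('n')(a, c) = Mul(a, Add(4, a)) (Function('n')(a, c) = Mul(Add(4, a), a) = Mul(a, Add(4, a)))
Function('u')(x) = 0 (Function('u')(x) = Mul(Mul(0, Add(4, 0)), x) = Mul(Mul(0, 4), x) = Mul(0, x) = 0)
Pow(Add(Function('u')(141), Function('J')(Add(106, Mul(-1, -37)))), Rational(1, 2)) = Pow(Add(0, Mul(31, Add(106, Mul(-1, -37)))), Rational(1, 2)) = Pow(Add(0, Mul(31, Add(106, 37))), Rational(1, 2)) = Pow(Add(0, Mul(31, 143)), Rational(1, 2)) = Pow(Add(0, 4433), Rational(1, 2)) = Pow(4433, Rational(1, 2))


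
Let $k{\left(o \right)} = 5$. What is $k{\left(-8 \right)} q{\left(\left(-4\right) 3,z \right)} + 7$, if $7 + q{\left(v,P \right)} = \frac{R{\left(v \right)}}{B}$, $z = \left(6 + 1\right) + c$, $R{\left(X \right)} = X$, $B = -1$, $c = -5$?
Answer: $32$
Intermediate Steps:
$z = 2$ ($z = \left(6 + 1\right) - 5 = 7 - 5 = 2$)
$q{\left(v,P \right)} = -7 - v$ ($q{\left(v,P \right)} = -7 + \frac{v}{-1} = -7 + v \left(-1\right) = -7 - v$)
$k{\left(-8 \right)} q{\left(\left(-4\right) 3,z \right)} + 7 = 5 \left(-7 - \left(-4\right) 3\right) + 7 = 5 \left(-7 - -12\right) + 7 = 5 \left(-7 + 12\right) + 7 = 5 \cdot 5 + 7 = 25 + 7 = 32$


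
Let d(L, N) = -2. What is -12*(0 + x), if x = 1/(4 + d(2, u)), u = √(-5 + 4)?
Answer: -6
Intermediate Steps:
u = I (u = √(-1) = I ≈ 1.0*I)
x = ½ (x = 1/(4 - 2) = 1/2 = ½ ≈ 0.50000)
-12*(0 + x) = -12*(0 + ½) = -12*½ = -6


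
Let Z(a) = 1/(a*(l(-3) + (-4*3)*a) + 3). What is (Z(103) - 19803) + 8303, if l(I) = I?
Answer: -1467561001/127614 ≈ -11500.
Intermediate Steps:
Z(a) = 1/(3 + a*(-3 - 12*a)) (Z(a) = 1/(a*(-3 + (-4*3)*a) + 3) = 1/(a*(-3 - 12*a) + 3) = 1/(3 + a*(-3 - 12*a)))
(Z(103) - 19803) + 8303 = (1/(3*(1 - 1*103 - 4*103²)) - 19803) + 8303 = (1/(3*(1 - 103 - 4*10609)) - 19803) + 8303 = (1/(3*(1 - 103 - 42436)) - 19803) + 8303 = ((⅓)/(-42538) - 19803) + 8303 = ((⅓)*(-1/42538) - 19803) + 8303 = (-1/127614 - 19803) + 8303 = -2527140043/127614 + 8303 = -1467561001/127614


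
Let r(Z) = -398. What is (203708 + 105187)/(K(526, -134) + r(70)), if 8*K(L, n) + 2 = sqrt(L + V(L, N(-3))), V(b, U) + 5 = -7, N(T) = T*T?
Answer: -3936557880/5075041 - 1235580*sqrt(514)/5075041 ≈ -781.19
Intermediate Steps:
N(T) = T**2
V(b, U) = -12 (V(b, U) = -5 - 7 = -12)
K(L, n) = -1/4 + sqrt(-12 + L)/8 (K(L, n) = -1/4 + sqrt(L - 12)/8 = -1/4 + sqrt(-12 + L)/8)
(203708 + 105187)/(K(526, -134) + r(70)) = (203708 + 105187)/((-1/4 + sqrt(-12 + 526)/8) - 398) = 308895/((-1/4 + sqrt(514)/8) - 398) = 308895/(-1593/4 + sqrt(514)/8)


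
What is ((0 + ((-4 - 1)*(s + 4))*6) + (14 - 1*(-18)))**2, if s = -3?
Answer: 4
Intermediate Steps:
((0 + ((-4 - 1)*(s + 4))*6) + (14 - 1*(-18)))**2 = ((0 + ((-4 - 1)*(-3 + 4))*6) + (14 - 1*(-18)))**2 = ((0 - 5*1*6) + (14 + 18))**2 = ((0 - 5*6) + 32)**2 = ((0 - 30) + 32)**2 = (-30 + 32)**2 = 2**2 = 4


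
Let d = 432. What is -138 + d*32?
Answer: 13686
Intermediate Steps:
-138 + d*32 = -138 + 432*32 = -138 + 13824 = 13686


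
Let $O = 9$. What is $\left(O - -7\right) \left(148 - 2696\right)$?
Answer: $-40768$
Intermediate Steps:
$\left(O - -7\right) \left(148 - 2696\right) = \left(9 - -7\right) \left(148 - 2696\right) = \left(9 + 7\right) \left(-2548\right) = 16 \left(-2548\right) = -40768$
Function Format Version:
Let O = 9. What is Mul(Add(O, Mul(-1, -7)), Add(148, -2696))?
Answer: -40768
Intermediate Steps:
Mul(Add(O, Mul(-1, -7)), Add(148, -2696)) = Mul(Add(9, Mul(-1, -7)), Add(148, -2696)) = Mul(Add(9, 7), -2548) = Mul(16, -2548) = -40768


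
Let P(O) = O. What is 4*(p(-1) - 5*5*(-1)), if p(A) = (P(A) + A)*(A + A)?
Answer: 116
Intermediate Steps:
p(A) = 4*A² (p(A) = (A + A)*(A + A) = (2*A)*(2*A) = 4*A²)
4*(p(-1) - 5*5*(-1)) = 4*(4*(-1)² - 5*5*(-1)) = 4*(4*1 - 25*(-1)) = 4*(4 + 25) = 4*29 = 116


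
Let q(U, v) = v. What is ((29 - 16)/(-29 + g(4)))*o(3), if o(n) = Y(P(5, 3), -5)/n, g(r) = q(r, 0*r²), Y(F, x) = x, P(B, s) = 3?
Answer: 65/87 ≈ 0.74713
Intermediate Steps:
g(r) = 0 (g(r) = 0*r² = 0)
o(n) = -5/n
((29 - 16)/(-29 + g(4)))*o(3) = ((29 - 16)/(-29 + 0))*(-5/3) = (13/(-29))*(-5*⅓) = (13*(-1/29))*(-5/3) = -13/29*(-5/3) = 65/87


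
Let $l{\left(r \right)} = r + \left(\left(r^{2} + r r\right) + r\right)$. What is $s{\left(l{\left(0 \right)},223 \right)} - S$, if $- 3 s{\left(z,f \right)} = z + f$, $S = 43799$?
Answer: $- \frac{131620}{3} \approx -43873.0$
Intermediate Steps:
$l{\left(r \right)} = 2 r + 2 r^{2}$ ($l{\left(r \right)} = r + \left(\left(r^{2} + r^{2}\right) + r\right) = r + \left(2 r^{2} + r\right) = r + \left(r + 2 r^{2}\right) = 2 r + 2 r^{2}$)
$s{\left(z,f \right)} = - \frac{f}{3} - \frac{z}{3}$ ($s{\left(z,f \right)} = - \frac{z + f}{3} = - \frac{f + z}{3} = - \frac{f}{3} - \frac{z}{3}$)
$s{\left(l{\left(0 \right)},223 \right)} - S = \left(\left(- \frac{1}{3}\right) 223 - \frac{2 \cdot 0 \left(1 + 0\right)}{3}\right) - 43799 = \left(- \frac{223}{3} - \frac{2 \cdot 0 \cdot 1}{3}\right) - 43799 = \left(- \frac{223}{3} - 0\right) - 43799 = \left(- \frac{223}{3} + 0\right) - 43799 = - \frac{223}{3} - 43799 = - \frac{131620}{3}$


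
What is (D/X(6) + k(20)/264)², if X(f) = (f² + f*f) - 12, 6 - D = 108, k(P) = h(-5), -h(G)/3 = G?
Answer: 522729/193600 ≈ 2.7000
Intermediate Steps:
h(G) = -3*G
k(P) = 15 (k(P) = -3*(-5) = 15)
D = -102 (D = 6 - 1*108 = 6 - 108 = -102)
X(f) = -12 + 2*f² (X(f) = (f² + f²) - 12 = 2*f² - 12 = -12 + 2*f²)
(D/X(6) + k(20)/264)² = (-102/(-12 + 2*6²) + 15/264)² = (-102/(-12 + 2*36) + 15*(1/264))² = (-102/(-12 + 72) + 5/88)² = (-102/60 + 5/88)² = (-102*1/60 + 5/88)² = (-17/10 + 5/88)² = (-723/440)² = 522729/193600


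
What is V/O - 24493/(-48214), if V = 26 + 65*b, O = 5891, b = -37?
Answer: 29587157/284028674 ≈ 0.10417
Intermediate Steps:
V = -2379 (V = 26 + 65*(-37) = 26 - 2405 = -2379)
V/O - 24493/(-48214) = -2379/5891 - 24493/(-48214) = -2379*1/5891 - 24493*(-1/48214) = -2379/5891 + 24493/48214 = 29587157/284028674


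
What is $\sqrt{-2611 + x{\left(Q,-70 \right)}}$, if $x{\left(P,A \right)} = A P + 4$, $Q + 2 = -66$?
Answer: $\sqrt{2153} \approx 46.4$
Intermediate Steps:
$Q = -68$ ($Q = -2 - 66 = -68$)
$x{\left(P,A \right)} = 4 + A P$
$\sqrt{-2611 + x{\left(Q,-70 \right)}} = \sqrt{-2611 + \left(4 - -4760\right)} = \sqrt{-2611 + \left(4 + 4760\right)} = \sqrt{-2611 + 4764} = \sqrt{2153}$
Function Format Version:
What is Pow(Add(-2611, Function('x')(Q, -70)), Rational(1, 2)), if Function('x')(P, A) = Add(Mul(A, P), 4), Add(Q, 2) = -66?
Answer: Pow(2153, Rational(1, 2)) ≈ 46.400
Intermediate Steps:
Q = -68 (Q = Add(-2, -66) = -68)
Function('x')(P, A) = Add(4, Mul(A, P))
Pow(Add(-2611, Function('x')(Q, -70)), Rational(1, 2)) = Pow(Add(-2611, Add(4, Mul(-70, -68))), Rational(1, 2)) = Pow(Add(-2611, Add(4, 4760)), Rational(1, 2)) = Pow(Add(-2611, 4764), Rational(1, 2)) = Pow(2153, Rational(1, 2))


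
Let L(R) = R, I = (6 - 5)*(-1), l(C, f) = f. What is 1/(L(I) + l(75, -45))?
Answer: -1/46 ≈ -0.021739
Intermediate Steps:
I = -1 (I = 1*(-1) = -1)
1/(L(I) + l(75, -45)) = 1/(-1 - 45) = 1/(-46) = -1/46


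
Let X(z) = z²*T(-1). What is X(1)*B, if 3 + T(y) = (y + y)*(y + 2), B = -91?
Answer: 455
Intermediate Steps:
T(y) = -3 + 2*y*(2 + y) (T(y) = -3 + (y + y)*(y + 2) = -3 + (2*y)*(2 + y) = -3 + 2*y*(2 + y))
X(z) = -5*z² (X(z) = z²*(-3 + 2*(-1)² + 4*(-1)) = z²*(-3 + 2*1 - 4) = z²*(-3 + 2 - 4) = z²*(-5) = -5*z²)
X(1)*B = -5*1²*(-91) = -5*1*(-91) = -5*(-91) = 455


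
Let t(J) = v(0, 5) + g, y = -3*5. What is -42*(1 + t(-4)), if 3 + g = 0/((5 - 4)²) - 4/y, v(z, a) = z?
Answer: 364/5 ≈ 72.800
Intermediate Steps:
y = -15
g = -41/15 (g = -3 + (0/((5 - 4)²) - 4/(-15)) = -3 + (0/(1²) - 4*(-1/15)) = -3 + (0/1 + 4/15) = -3 + (0*1 + 4/15) = -3 + (0 + 4/15) = -3 + 4/15 = -41/15 ≈ -2.7333)
t(J) = -41/15 (t(J) = 0 - 41/15 = -41/15)
-42*(1 + t(-4)) = -42*(1 - 41/15) = -42*(-26/15) = 364/5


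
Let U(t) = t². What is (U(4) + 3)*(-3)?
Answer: -57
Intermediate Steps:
(U(4) + 3)*(-3) = (4² + 3)*(-3) = (16 + 3)*(-3) = 19*(-3) = -57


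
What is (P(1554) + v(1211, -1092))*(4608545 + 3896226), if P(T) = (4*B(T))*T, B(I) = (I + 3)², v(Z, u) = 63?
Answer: 128159515527542037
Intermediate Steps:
B(I) = (3 + I)²
P(T) = 4*T*(3 + T)² (P(T) = (4*(3 + T)²)*T = 4*T*(3 + T)²)
(P(1554) + v(1211, -1092))*(4608545 + 3896226) = (4*1554*(3 + 1554)² + 63)*(4608545 + 3896226) = (4*1554*1557² + 63)*8504771 = (4*1554*2424249 + 63)*8504771 = (15069131784 + 63)*8504771 = 15069131847*8504771 = 128159515527542037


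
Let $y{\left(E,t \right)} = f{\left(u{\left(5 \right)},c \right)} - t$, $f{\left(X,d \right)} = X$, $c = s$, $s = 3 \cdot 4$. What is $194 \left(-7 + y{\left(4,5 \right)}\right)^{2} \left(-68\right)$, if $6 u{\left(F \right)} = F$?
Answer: $- \frac{14804722}{9} \approx -1.645 \cdot 10^{6}$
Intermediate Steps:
$s = 12$
$u{\left(F \right)} = \frac{F}{6}$
$c = 12$
$y{\left(E,t \right)} = \frac{5}{6} - t$ ($y{\left(E,t \right)} = \frac{1}{6} \cdot 5 - t = \frac{5}{6} - t$)
$194 \left(-7 + y{\left(4,5 \right)}\right)^{2} \left(-68\right) = 194 \left(-7 + \left(\frac{5}{6} - 5\right)\right)^{2} \left(-68\right) = 194 \left(-7 - \frac{25}{6}\right)^{2} \left(-68\right) = 194 \left(- \frac{67}{6}\right)^{2} \left(-68\right) = 194 \cdot \frac{4489}{36} \left(-68\right) = \frac{435433}{18} \left(-68\right) = - \frac{14804722}{9}$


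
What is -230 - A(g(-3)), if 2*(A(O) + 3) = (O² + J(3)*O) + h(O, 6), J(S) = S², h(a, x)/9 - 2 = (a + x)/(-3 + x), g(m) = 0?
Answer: -245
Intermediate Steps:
h(a, x) = 18 + 9*(a + x)/(-3 + x) (h(a, x) = 18 + 9*((a + x)/(-3 + x)) = 18 + 9*(a + x)/(-3 + x))
A(O) = 15 + O²/2 + 6*O (A(O) = -3 + ((O² + 3²*O) + 9*(-6 + O + 3*6)/(-3 + 6))/2 = -3 + ((O² + 9*O) + 9*(-6 + O + 18)/3)/2 = -3 + ((O² + 9*O) + 9*(⅓)*(12 + O))/2 = -3 + ((O² + 9*O) + (36 + 3*O))/2 = -3 + (36 + O² + 12*O)/2 = -3 + (18 + O²/2 + 6*O) = 15 + O²/2 + 6*O)
-230 - A(g(-3)) = -230 - (15 + (½)*0² + 6*0) = -230 - (15 + (½)*0 + 0) = -230 - (15 + 0 + 0) = -230 - 1*15 = -230 - 15 = -245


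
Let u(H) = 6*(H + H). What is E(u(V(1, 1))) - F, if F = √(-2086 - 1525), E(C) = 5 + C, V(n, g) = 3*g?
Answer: 41 - I*√3611 ≈ 41.0 - 60.092*I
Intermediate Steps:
u(H) = 12*H (u(H) = 6*(2*H) = 12*H)
F = I*√3611 (F = √(-3611) = I*√3611 ≈ 60.092*I)
E(u(V(1, 1))) - F = (5 + 12*(3*1)) - I*√3611 = (5 + 12*3) - I*√3611 = (5 + 36) - I*√3611 = 41 - I*√3611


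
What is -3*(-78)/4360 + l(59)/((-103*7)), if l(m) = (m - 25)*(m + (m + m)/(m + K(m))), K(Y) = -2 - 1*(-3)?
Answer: -13303477/4715340 ≈ -2.8213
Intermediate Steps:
K(Y) = 1 (K(Y) = -2 + 3 = 1)
l(m) = (-25 + m)*(m + 2*m/(1 + m)) (l(m) = (m - 25)*(m + (m + m)/(m + 1)) = (-25 + m)*(m + (2*m)/(1 + m)) = (-25 + m)*(m + 2*m/(1 + m)))
-3*(-78)/4360 + l(59)/((-103*7)) = -3*(-78)/4360 + (59*(-75 + 59² - 22*59)/(1 + 59))/((-103*7)) = 234*(1/4360) + (59*(-75 + 3481 - 1298)/60)/(-721) = 117/2180 + (59*(1/60)*2108)*(-1/721) = 117/2180 + (31093/15)*(-1/721) = 117/2180 - 31093/10815 = -13303477/4715340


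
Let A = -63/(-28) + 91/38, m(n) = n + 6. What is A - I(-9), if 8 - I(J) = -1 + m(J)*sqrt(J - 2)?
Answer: -331/76 - 3*I*sqrt(11) ≈ -4.3553 - 9.9499*I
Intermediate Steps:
m(n) = 6 + n
I(J) = 9 - sqrt(-2 + J)*(6 + J) (I(J) = 8 - (-1 + (6 + J)*sqrt(J - 2)) = 8 - (-1 + (6 + J)*sqrt(-2 + J)) = 8 - (-1 + sqrt(-2 + J)*(6 + J)) = 8 + (1 - sqrt(-2 + J)*(6 + J)) = 9 - sqrt(-2 + J)*(6 + J))
A = 353/76 (A = -63*(-1/28) + 91*(1/38) = 9/4 + 91/38 = 353/76 ≈ 4.6447)
A - I(-9) = 353/76 - (9 - sqrt(-2 - 9)*(6 - 9)) = 353/76 - (9 - 1*sqrt(-11)*(-3)) = 353/76 - (9 - 1*I*sqrt(11)*(-3)) = 353/76 - (9 + 3*I*sqrt(11)) = 353/76 + (-9 - 3*I*sqrt(11)) = -331/76 - 3*I*sqrt(11)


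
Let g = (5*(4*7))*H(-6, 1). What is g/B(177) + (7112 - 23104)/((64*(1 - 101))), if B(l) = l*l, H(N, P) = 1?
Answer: 62738671/25063200 ≈ 2.5032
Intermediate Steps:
B(l) = l**2
g = 140 (g = (5*(4*7))*1 = (5*28)*1 = 140*1 = 140)
g/B(177) + (7112 - 23104)/((64*(1 - 101))) = 140/(177**2) + (7112 - 23104)/((64*(1 - 101))) = 140/31329 - 15992/(64*(-100)) = 140*(1/31329) - 15992/(-6400) = 140/31329 - 15992*(-1/6400) = 140/31329 + 1999/800 = 62738671/25063200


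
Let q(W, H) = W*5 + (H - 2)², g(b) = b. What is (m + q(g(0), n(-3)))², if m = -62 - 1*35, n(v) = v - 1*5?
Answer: 9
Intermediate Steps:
n(v) = -5 + v (n(v) = v - 5 = -5 + v)
q(W, H) = (-2 + H)² + 5*W (q(W, H) = 5*W + (-2 + H)² = (-2 + H)² + 5*W)
m = -97 (m = -62 - 35 = -97)
(m + q(g(0), n(-3)))² = (-97 + ((-2 + (-5 - 3))² + 5*0))² = (-97 + ((-2 - 8)² + 0))² = (-97 + ((-10)² + 0))² = (-97 + (100 + 0))² = (-97 + 100)² = 3² = 9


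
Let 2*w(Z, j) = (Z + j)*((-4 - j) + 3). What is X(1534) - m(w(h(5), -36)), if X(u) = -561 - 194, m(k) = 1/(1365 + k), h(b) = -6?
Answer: -475651/630 ≈ -755.00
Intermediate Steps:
w(Z, j) = (-1 - j)*(Z + j)/2 (w(Z, j) = ((Z + j)*((-4 - j) + 3))/2 = ((Z + j)*(-1 - j))/2 = ((-1 - j)*(Z + j))/2 = (-1 - j)*(Z + j)/2)
X(u) = -755
X(1534) - m(w(h(5), -36)) = -755 - 1/(1365 + (-½*(-6) - ½*(-36) - ½*(-36)² - ½*(-6)*(-36))) = -755 - 1/(1365 + (3 + 18 - ½*1296 - 108)) = -755 - 1/(1365 + (3 + 18 - 648 - 108)) = -755 - 1/(1365 - 735) = -755 - 1/630 = -475651/630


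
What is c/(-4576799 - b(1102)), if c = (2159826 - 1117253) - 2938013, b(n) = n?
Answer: 1895440/4577901 ≈ 0.41404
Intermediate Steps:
c = -1895440 (c = 1042573 - 2938013 = -1895440)
c/(-4576799 - b(1102)) = -1895440/(-4576799 - 1*1102) = -1895440/(-4576799 - 1102) = -1895440/(-4577901) = -1895440*(-1/4577901) = 1895440/4577901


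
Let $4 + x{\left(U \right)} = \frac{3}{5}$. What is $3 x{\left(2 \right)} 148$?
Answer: $- \frac{7548}{5} \approx -1509.6$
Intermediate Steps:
$x{\left(U \right)} = - \frac{17}{5}$ ($x{\left(U \right)} = -4 + \frac{3}{5} = - \frac{17}{5}$)
$3 x{\left(2 \right)} 148 = 3 \left(- \frac{17}{5}\right) 148 = \left(- \frac{51}{5}\right) 148 = - \frac{7548}{5}$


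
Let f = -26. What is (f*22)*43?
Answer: -24596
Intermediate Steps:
(f*22)*43 = -26*22*43 = -572*43 = -24596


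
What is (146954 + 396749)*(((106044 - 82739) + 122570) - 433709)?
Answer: -156496209302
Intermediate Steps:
(146954 + 396749)*(((106044 - 82739) + 122570) - 433709) = 543703*((23305 + 122570) - 433709) = 543703*(145875 - 433709) = 543703*(-287834) = -156496209302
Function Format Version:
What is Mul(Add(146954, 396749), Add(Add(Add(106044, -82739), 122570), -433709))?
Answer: -156496209302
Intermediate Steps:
Mul(Add(146954, 396749), Add(Add(Add(106044, -82739), 122570), -433709)) = Mul(543703, Add(Add(23305, 122570), -433709)) = Mul(543703, Add(145875, -433709)) = Mul(543703, -287834) = -156496209302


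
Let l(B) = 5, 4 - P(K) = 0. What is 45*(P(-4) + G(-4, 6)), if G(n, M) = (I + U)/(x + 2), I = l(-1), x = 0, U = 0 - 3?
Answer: 225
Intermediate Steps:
P(K) = 4 (P(K) = 4 - 1*0 = 4 + 0 = 4)
U = -3
I = 5
G(n, M) = 1 (G(n, M) = (5 - 3)/(0 + 2) = 2/2 = 2*(½) = 1)
45*(P(-4) + G(-4, 6)) = 45*(4 + 1) = 45*5 = 225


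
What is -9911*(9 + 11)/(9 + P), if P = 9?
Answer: -99110/9 ≈ -11012.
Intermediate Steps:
-9911*(9 + 11)/(9 + P) = -9911*(9 + 11)/(9 + 9) = -198220/18 = -9911*10/9 = -99110/9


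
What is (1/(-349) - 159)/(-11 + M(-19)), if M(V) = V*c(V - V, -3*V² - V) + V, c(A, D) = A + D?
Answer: -27746/3522457 ≈ -0.0078769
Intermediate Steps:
M(V) = V + V*(-V - 3*V²) (M(V) = V*((V - V) + (-3*V² - V)) + V = V*(0 + (-V - 3*V²)) + V = V*(-V - 3*V²) + V = V + V*(-V - 3*V²))
(1/(-349) - 159)/(-11 + M(-19)) = (1/(-349) - 159)/(-11 - 19*(1 - 1*(-19) - 3*(-19)²)) = (-1/349 - 159)/(-11 - 19*(1 + 19 - 3*361)) = -55492/(349*(-11 - 19*(1 + 19 - 1083))) = -55492/(349*(-11 - 19*(-1063))) = -55492/(349*(-11 + 20197)) = -55492/349/20186 = -55492/349*1/20186 = -27746/3522457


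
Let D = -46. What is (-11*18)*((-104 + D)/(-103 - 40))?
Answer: -2700/13 ≈ -207.69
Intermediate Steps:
(-11*18)*((-104 + D)/(-103 - 40)) = (-11*18)*((-104 - 46)/(-103 - 40)) = -(-29700)/(-143) = -(-29700)*(-1)/143 = -198*150/143 = -2700/13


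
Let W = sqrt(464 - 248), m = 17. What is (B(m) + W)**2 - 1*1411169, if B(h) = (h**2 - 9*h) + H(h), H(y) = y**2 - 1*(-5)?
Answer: -1226053 + 5160*sqrt(6) ≈ -1.2134e+6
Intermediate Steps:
H(y) = 5 + y**2 (H(y) = y**2 + 5 = 5 + y**2)
W = 6*sqrt(6) (W = sqrt(216) = 6*sqrt(6) ≈ 14.697)
B(h) = 5 - 9*h + 2*h**2 (B(h) = (h**2 - 9*h) + (5 + h**2) = 5 - 9*h + 2*h**2)
(B(m) + W)**2 - 1*1411169 = ((5 - 9*17 + 2*17**2) + 6*sqrt(6))**2 - 1*1411169 = ((5 - 153 + 2*289) + 6*sqrt(6))**2 - 1411169 = ((5 - 153 + 578) + 6*sqrt(6))**2 - 1411169 = (430 + 6*sqrt(6))**2 - 1411169 = -1411169 + (430 + 6*sqrt(6))**2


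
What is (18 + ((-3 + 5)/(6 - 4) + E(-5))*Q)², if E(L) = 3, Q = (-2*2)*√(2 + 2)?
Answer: 196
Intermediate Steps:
Q = -8 (Q = -4*√4 = -4*2 = -8)
(18 + ((-3 + 5)/(6 - 4) + E(-5))*Q)² = (18 + ((-3 + 5)/(6 - 4) + 3)*(-8))² = (18 + (2/2 + 3)*(-8))² = (18 + (2*(½) + 3)*(-8))² = (18 + (1 + 3)*(-8))² = (18 + 4*(-8))² = (18 - 32)² = (-14)² = 196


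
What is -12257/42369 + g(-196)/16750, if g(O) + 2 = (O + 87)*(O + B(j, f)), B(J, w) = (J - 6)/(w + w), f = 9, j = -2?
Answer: 1052751556/1064521125 ≈ 0.98894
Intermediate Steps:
B(J, w) = (-6 + J)/(2*w) (B(J, w) = (-6 + J)/((2*w)) = (-6 + J)*(1/(2*w)) = (-6 + J)/(2*w))
g(O) = -2 + (87 + O)*(-4/9 + O) (g(O) = -2 + (O + 87)*(O + (½)*(-6 - 2)/9) = -2 + (87 + O)*(O + (½)*(⅑)*(-8)) = -2 + (87 + O)*(O - 4/9) = -2 + (87 + O)*(-4/9 + O))
-12257/42369 + g(-196)/16750 = -12257/42369 + (-122/3 + (-196)² + (779/9)*(-196))/16750 = -12257*1/42369 + (-122/3 + 38416 - 152684/9)*(1/16750) = -12257/42369 + (192694/9)*(1/16750) = -12257/42369 + 96347/75375 = 1052751556/1064521125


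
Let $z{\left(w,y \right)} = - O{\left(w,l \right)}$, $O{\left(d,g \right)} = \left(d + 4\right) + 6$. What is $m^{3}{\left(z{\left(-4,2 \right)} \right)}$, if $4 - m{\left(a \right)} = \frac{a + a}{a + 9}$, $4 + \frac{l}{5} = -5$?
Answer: $512$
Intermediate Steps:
$l = -45$ ($l = -20 + 5 \left(-5\right) = -20 - 25 = -45$)
$O{\left(d,g \right)} = 10 + d$ ($O{\left(d,g \right)} = \left(4 + d\right) + 6 = 10 + d$)
$z{\left(w,y \right)} = -10 - w$ ($z{\left(w,y \right)} = - (10 + w) = -10 - w$)
$m{\left(a \right)} = 4 - \frac{2 a}{9 + a}$ ($m{\left(a \right)} = 4 - \frac{a + a}{a + 9} = 4 - \frac{2 a}{9 + a}$)
$m^{3}{\left(z{\left(-4,2 \right)} \right)} = \left(\frac{2 \left(18 - 6\right)}{9 - 6}\right)^{3} = \left(2 \cdot \frac{1}{3} \cdot 12\right)^{3} = 8^{3} = 512$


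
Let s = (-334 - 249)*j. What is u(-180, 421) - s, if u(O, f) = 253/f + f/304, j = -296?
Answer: -22085688759/127984 ≈ -1.7257e+5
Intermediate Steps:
u(O, f) = 253/f + f/304 (u(O, f) = 253/f + f*(1/304) = 253/f + f/304)
s = 172568 (s = (-334 - 249)*(-296) = -583*(-296) = 172568)
u(-180, 421) - s = (253/421 + (1/304)*421) - 1*172568 = (253*(1/421) + 421/304) - 172568 = (253/421 + 421/304) - 172568 = 254153/127984 - 172568 = -22085688759/127984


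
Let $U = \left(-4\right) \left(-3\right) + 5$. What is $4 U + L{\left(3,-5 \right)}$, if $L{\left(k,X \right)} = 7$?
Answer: $75$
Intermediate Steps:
$U = 17$ ($U = 12 + 5 = 17$)
$4 U + L{\left(3,-5 \right)} = 4 \cdot 17 + 7 = 68 + 7 = 75$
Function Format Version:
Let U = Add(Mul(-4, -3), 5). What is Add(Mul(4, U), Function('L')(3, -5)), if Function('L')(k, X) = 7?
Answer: 75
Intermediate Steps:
U = 17 (U = Add(12, 5) = 17)
Add(Mul(4, U), Function('L')(3, -5)) = Add(Mul(4, 17), 7) = Add(68, 7) = 75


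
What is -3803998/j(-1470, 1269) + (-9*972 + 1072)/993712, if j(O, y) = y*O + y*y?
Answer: 944530137733/63366281532 ≈ 14.906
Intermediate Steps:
j(O, y) = y**2 + O*y (j(O, y) = O*y + y**2 = y**2 + O*y)
-3803998/j(-1470, 1269) + (-9*972 + 1072)/993712 = -3803998*1/(1269*(-1470 + 1269)) + (-9*972 + 1072)/993712 = -3803998/(1269*(-201)) + (-8748 + 1072)*(1/993712) = -3803998/(-255069) - 7676*1/993712 = -3803998*(-1/255069) - 1919/248428 = 3803998/255069 - 1919/248428 = 944530137733/63366281532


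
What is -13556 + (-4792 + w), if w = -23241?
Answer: -41589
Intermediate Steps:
-13556 + (-4792 + w) = -13556 + (-4792 - 23241) = -13556 - 28033 = -41589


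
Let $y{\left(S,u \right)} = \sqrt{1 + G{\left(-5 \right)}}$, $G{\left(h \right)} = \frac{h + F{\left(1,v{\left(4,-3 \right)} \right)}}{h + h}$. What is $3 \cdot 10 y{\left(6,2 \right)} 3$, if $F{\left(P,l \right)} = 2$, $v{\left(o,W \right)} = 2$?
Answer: $9 \sqrt{130} \approx 102.62$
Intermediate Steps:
$G{\left(h \right)} = \frac{2 + h}{2 h}$ ($G{\left(h \right)} = \frac{h + 2}{h + h} = \frac{2 + h}{2 h}$)
$y{\left(S,u \right)} = \frac{\sqrt{130}}{10}$ ($y{\left(S,u \right)} = \sqrt{1 + \frac{2 - 5}{2 \left(-5\right)}} = \sqrt{1 + \frac{1}{2} \left(- \frac{1}{5}\right) \left(-3\right)} = \sqrt{1 + \frac{3}{10}} = \sqrt{\frac{13}{10}} = \frac{\sqrt{130}}{10}$)
$3 \cdot 10 y{\left(6,2 \right)} 3 = 3 \cdot 10 \frac{\sqrt{130}}{10} \cdot 3 = 30 \frac{\sqrt{130}}{10} \cdot 3 = 3 \sqrt{130} \cdot 3 = 9 \sqrt{130}$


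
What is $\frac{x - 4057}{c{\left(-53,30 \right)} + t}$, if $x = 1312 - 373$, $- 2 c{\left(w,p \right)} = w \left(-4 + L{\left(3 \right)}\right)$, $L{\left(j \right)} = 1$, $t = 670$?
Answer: $- \frac{6236}{1181} \approx -5.2803$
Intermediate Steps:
$c{\left(w,p \right)} = \frac{3 w}{2}$ ($c{\left(w,p \right)} = - \frac{w \left(-4 + 1\right)}{2} = - \frac{w \left(-3\right)}{2} = - \frac{\left(-3\right) w}{2} = \frac{3 w}{2}$)
$x = 939$
$\frac{x - 4057}{c{\left(-53,30 \right)} + t} = \frac{939 - 4057}{\frac{3}{2} \left(-53\right) + 670} = - \frac{3118}{- \frac{159}{2} + 670} = - \frac{3118}{\frac{1181}{2}} = \left(-3118\right) \frac{2}{1181} = - \frac{6236}{1181}$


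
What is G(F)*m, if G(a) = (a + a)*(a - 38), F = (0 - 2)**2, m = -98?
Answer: 26656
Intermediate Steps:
F = 4 (F = (-2)**2 = 4)
G(a) = 2*a*(-38 + a) (G(a) = (2*a)*(-38 + a) = 2*a*(-38 + a))
G(F)*m = (2*4*(-38 + 4))*(-98) = (2*4*(-34))*(-98) = -272*(-98) = 26656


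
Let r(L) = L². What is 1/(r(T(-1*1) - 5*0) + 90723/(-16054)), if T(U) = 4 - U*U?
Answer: 16054/53763 ≈ 0.29861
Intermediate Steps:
T(U) = 4 - U²
1/(r(T(-1*1) - 5*0) + 90723/(-16054)) = 1/(((4 - (-1*1)²) - 5*0)² + 90723/(-16054)) = 1/(((4 - 1*(-1)²) + 0)² + 90723*(-1/16054)) = 1/(((4 - 1*1) + 0)² - 90723/16054) = 1/(((4 - 1) + 0)² - 90723/16054) = 1/((3 + 0)² - 90723/16054) = 1/(3² - 90723/16054) = 1/(9 - 90723/16054) = 1/(53763/16054) = 16054/53763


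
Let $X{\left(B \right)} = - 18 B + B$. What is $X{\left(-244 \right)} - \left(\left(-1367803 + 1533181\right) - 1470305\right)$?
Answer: $1309075$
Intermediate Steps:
$X{\left(B \right)} = - 17 B$
$X{\left(-244 \right)} - \left(\left(-1367803 + 1533181\right) - 1470305\right) = \left(-17\right) \left(-244\right) - \left(\left(-1367803 + 1533181\right) - 1470305\right) = 4148 - \left(165378 - 1470305\right) = 4148 - -1304927 = 4148 + 1304927 = 1309075$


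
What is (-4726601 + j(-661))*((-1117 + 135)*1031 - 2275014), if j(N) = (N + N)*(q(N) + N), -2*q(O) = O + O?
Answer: 15538492817056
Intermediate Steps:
q(O) = -O (q(O) = -(O + O)/2 = -O)
j(N) = 0 (j(N) = (N + N)*(-N + N) = (2*N)*0 = 0)
(-4726601 + j(-661))*((-1117 + 135)*1031 - 2275014) = (-4726601 + 0)*((-1117 + 135)*1031 - 2275014) = -4726601*(-982*1031 - 2275014) = -4726601*(-1012442 - 2275014) = -4726601*(-3287456) = 15538492817056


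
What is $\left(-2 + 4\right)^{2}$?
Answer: $4$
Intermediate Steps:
$\left(-2 + 4\right)^{2} = 2^{2} = 4$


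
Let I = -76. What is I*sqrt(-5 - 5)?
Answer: -76*I*sqrt(10) ≈ -240.33*I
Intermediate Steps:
I*sqrt(-5 - 5) = -76*sqrt(-5 - 5) = -76*I*sqrt(10)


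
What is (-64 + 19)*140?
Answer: -6300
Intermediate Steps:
(-64 + 19)*140 = -45*140 = -6300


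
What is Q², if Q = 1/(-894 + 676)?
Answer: 1/47524 ≈ 2.1042e-5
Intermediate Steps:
Q = -1/218 (Q = 1/(-218) = -1/218 ≈ -0.0045872)
Q² = (-1/218)² = 1/47524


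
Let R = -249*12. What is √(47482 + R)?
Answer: √44494 ≈ 210.94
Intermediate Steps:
R = -2988
√(47482 + R) = √(47482 - 2988) = √44494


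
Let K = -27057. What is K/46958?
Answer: -27057/46958 ≈ -0.57620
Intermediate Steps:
K/46958 = -27057/46958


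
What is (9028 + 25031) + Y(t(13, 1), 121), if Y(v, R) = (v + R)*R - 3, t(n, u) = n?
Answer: 50270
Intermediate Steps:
Y(v, R) = -3 + R*(R + v) (Y(v, R) = (R + v)*R - 3 = R*(R + v) - 3 = -3 + R*(R + v))
(9028 + 25031) + Y(t(13, 1), 121) = (9028 + 25031) + (-3 + 121**2 + 121*13) = 34059 + (-3 + 14641 + 1573) = 34059 + 16211 = 50270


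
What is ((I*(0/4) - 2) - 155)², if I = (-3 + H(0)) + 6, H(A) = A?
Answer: 24649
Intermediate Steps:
I = 3 (I = (-3 + 0) + 6 = -3 + 6 = 3)
((I*(0/4) - 2) - 155)² = ((3*(0/4) - 2) - 155)² = ((3*(0*(¼)) - 2) - 155)² = ((3*0 - 2) - 155)² = ((0 - 2) - 155)² = (-2 - 155)² = (-157)² = 24649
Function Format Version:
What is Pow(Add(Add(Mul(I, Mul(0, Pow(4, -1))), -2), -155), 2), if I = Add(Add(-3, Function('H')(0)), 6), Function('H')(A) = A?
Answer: 24649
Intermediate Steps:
I = 3 (I = Add(Add(-3, 0), 6) = Add(-3, 6) = 3)
Pow(Add(Add(Mul(I, Mul(0, Pow(4, -1))), -2), -155), 2) = Pow(Add(Add(Mul(3, Mul(0, Pow(4, -1))), -2), -155), 2) = Pow(Add(Add(Mul(3, Mul(0, Rational(1, 4))), -2), -155), 2) = Pow(Add(Add(Mul(3, 0), -2), -155), 2) = Pow(Add(Add(0, -2), -155), 2) = Pow(Add(-2, -155), 2) = Pow(-157, 2) = 24649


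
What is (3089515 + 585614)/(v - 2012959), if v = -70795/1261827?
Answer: -4637377000683/2540006086888 ≈ -1.8257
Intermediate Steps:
v = -70795/1261827 (v = -70795*1/1261827 = -70795/1261827 ≈ -0.056105)
(3089515 + 585614)/(v - 2012959) = (3089515 + 585614)/(-70795/1261827 - 2012959) = 3675129/(-2540006086888/1261827) = 3675129*(-1261827/2540006086888) = -4637377000683/2540006086888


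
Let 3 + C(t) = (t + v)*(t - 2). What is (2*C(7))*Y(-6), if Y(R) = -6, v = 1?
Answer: -444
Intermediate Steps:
C(t) = -3 + (1 + t)*(-2 + t) (C(t) = -3 + (t + 1)*(t - 2) = -3 + (1 + t)*(-2 + t))
(2*C(7))*Y(-6) = (2*(-5 + 7**2 - 1*7))*(-6) = (2*(-5 + 49 - 7))*(-6) = (2*37)*(-6) = 74*(-6) = -444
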